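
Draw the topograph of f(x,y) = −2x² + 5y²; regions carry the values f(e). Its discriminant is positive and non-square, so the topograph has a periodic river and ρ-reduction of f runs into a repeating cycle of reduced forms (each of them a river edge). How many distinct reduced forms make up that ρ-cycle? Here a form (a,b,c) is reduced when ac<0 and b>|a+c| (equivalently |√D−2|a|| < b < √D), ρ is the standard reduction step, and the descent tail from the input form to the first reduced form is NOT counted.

D = 40, ⌊√D⌋ = 6
descent: ρ → (5,0,-2)
descent: ρ → (-2,4,3)  [lands on river]
river: ρ → (3,2,-3)
river: ρ → (-3,4,2)
river: ρ → (2,4,-3)
river: ρ → (-3,2,3)
river: ρ → (3,4,-2)
ρ-cycle length = 6 (tail of 2 descent steps not counted)

6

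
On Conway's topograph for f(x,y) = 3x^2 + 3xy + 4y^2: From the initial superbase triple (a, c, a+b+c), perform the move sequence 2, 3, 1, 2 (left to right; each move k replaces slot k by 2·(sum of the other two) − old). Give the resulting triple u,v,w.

start (3,4,10) = (f(1,0),f(0,1),f(1,1))
replace slot 2: 2·(3+10) − 4 = 22 → (3,22,10)
replace slot 3: 2·(3+22) − 10 = 40 → (3,22,40)
replace slot 1: 2·(22+40) − 3 = 121 → (121,22,40)
replace slot 2: 2·(121+40) − 22 = 300 → (121,300,40)

121,300,40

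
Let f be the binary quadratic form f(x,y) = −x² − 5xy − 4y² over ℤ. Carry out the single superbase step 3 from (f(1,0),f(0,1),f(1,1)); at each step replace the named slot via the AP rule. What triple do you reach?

start (-1,-4,-10) = (f(1,0),f(0,1),f(1,1))
replace slot 3: 2·((-1)+(-4)) − (-10) = 0 → (-1,-4,0)

-1,-4,0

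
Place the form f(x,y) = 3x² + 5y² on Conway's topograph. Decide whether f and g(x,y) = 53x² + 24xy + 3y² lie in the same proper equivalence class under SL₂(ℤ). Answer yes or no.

D₁ = -60, D₂ = -60
f: reduced (well bottom): (3,0,5) with a≤c, −a<b≤a
g: flip: (53,24,3)→(3,-24,53)
g: translate: b→0 (≡-24 mod 6), so (3,-24,53)→(3,0,5)
g: reduced (well bottom): (3,0,5) with a≤c, −a<b≤a
reduced forms (3, 0, 5) vs (3, 0, 5) ⇒ equivalent

yes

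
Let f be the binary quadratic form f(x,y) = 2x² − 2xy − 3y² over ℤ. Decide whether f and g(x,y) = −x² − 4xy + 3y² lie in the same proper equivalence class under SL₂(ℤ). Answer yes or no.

D₁ = 28, D₂ = 28
river cycle of f (length 4): (-3, 2, 2), (2, 2, -3), (-3, 4, 1), (1, 4, -3)
river cycle of g (length 4): (3, 4, -1), (-1, 4, 3), (3, 2, -2), (-2, 2, 3)
cycles differ ⇒ inequivalent

no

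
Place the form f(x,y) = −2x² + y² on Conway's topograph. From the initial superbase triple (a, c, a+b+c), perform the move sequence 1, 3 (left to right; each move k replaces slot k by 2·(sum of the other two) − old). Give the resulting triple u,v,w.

start (-2,1,-1) = (f(1,0),f(0,1),f(1,1))
replace slot 1: 2·(1+(-1)) − (-2) = 2 → (2,1,-1)
replace slot 3: 2·(2+1) − (-1) = 7 → (2,1,7)

2,1,7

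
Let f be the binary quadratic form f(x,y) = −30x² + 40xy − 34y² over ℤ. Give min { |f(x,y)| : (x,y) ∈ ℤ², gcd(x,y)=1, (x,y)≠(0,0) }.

translate: b→20 (≡-40 mod 60), so (30,-40,34)→(30,20,24)
flip: (30,20,24)→(24,-20,30)
reduced (well bottom): (24,-20,30) with a≤c, −a<b≤a
well minimum |f| = |-24| = 24 (negative-definite)

24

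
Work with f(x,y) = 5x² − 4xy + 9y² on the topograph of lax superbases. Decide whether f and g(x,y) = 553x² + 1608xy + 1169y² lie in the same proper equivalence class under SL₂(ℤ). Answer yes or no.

D₁ = -164, D₂ = -164
f: reduced (well bottom): (5,-4,9) with a≤c, −a<b≤a
g: translate: b→502 (≡1608 mod 1106), so (553,1608,1169)→(553,502,114)
g: flip: (553,502,114)→(114,-502,553)
g: translate: b→-46 (≡-502 mod 228), so (114,-502,553)→(114,-46,5)
g: flip: (114,-46,5)→(5,46,114)
g: translate: b→-4 (≡46 mod 10), so (5,46,114)→(5,-4,9)
g: reduced (well bottom): (5,-4,9) with a≤c, −a<b≤a
reduced forms (5, -4, 9) vs (5, -4, 9) ⇒ equivalent

yes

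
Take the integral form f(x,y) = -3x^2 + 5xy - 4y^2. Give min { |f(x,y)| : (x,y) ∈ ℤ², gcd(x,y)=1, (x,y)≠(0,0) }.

translate: b→1 (≡-5 mod 6), so (3,-5,4)→(3,1,2)
flip: (3,1,2)→(2,-1,3)
reduced (well bottom): (2,-1,3) with a≤c, −a<b≤a
well minimum |f| = |-2| = 2 (negative-definite)

2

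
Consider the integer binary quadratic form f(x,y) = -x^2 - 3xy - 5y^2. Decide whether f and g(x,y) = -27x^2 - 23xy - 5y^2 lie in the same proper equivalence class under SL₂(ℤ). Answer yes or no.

D₁ = -11, D₂ = -11
f is negative-definite; reduce −f:
−f: translate: b→1 (≡3 mod 2), so (1,3,5)→(1,1,3)
−f: reduced (well bottom): (1,1,3) with a≤c, −a<b≤a
flip sign back: reduced form of f is (-1,-1,-3)
g is negative-definite; reduce −g:
−g: flip: (27,23,5)→(5,-23,27)
−g: translate: b→-3 (≡-23 mod 10), so (5,-23,27)→(5,-3,1)
−g: flip: (5,-3,1)→(1,3,5)
−g: translate: b→1 (≡3 mod 2), so (1,3,5)→(1,1,3)
−g: reduced (well bottom): (1,1,3) with a≤c, −a<b≤a
flip sign back: reduced form of g is (-1,-1,-3)
reduced forms (-1, -1, -3) vs (-1, -1, -3) ⇒ equivalent

yes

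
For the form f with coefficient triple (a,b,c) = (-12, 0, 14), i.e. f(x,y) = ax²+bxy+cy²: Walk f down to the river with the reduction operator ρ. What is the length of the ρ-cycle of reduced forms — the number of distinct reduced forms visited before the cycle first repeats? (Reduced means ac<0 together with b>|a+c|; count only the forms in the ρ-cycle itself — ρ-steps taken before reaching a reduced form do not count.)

D = 672, ⌊√D⌋ = 25
descent: ρ → (14,0,-12)
descent: ρ → (-12,24,2)  [lands on river]
river: ρ → (2,24,-12)
ρ-cycle length = 2 (tail of 2 descent steps not counted)

2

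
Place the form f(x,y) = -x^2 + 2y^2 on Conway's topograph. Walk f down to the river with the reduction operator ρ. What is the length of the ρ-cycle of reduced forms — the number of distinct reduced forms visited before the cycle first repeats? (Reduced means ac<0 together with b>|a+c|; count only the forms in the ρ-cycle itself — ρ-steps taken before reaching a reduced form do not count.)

D = 8, ⌊√D⌋ = 2
descent: ρ → (2,0,-1)
descent: ρ → (-1,2,1)  [lands on river]
river: ρ → (1,2,-1)
ρ-cycle length = 2 (tail of 2 descent steps not counted)

2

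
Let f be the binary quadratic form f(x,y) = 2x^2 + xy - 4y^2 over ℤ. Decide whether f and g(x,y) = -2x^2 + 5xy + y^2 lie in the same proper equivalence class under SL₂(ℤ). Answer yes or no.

D₁ = 33, D₂ = 33
river cycle of f (length 4): (2, 5, -1), (-1, 5, 2), (2, 3, -3), (-3, 3, 2)
river cycle of g (length 4): (1, 5, -2), (-2, 3, 3), (3, 3, -2), (-2, 5, 1)
cycles differ ⇒ inequivalent

no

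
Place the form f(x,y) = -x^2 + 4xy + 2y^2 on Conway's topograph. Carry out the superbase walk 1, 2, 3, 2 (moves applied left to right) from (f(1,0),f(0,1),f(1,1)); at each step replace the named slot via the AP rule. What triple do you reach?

start (-1,2,5) = (f(1,0),f(0,1),f(1,1))
replace slot 1: 2·(2+5) − (-1) = 15 → (15,2,5)
replace slot 2: 2·(15+5) − 2 = 38 → (15,38,5)
replace slot 3: 2·(15+38) − 5 = 101 → (15,38,101)
replace slot 2: 2·(15+101) − 38 = 194 → (15,194,101)

15,194,101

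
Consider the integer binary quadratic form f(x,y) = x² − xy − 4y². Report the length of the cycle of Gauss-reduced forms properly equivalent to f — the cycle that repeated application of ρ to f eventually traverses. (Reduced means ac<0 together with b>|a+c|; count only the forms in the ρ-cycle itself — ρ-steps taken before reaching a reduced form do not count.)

D = 17, ⌊√D⌋ = 4
descent: ρ → (-4,1,1)
descent: ρ → (1,3,-2)  [lands on river]
river: ρ → (-2,1,2)
river: ρ → (2,3,-1)
river: ρ → (-1,3,2)
river: ρ → (2,1,-2)
river: ρ → (-2,3,1)
ρ-cycle length = 6 (tail of 2 descent steps not counted)

6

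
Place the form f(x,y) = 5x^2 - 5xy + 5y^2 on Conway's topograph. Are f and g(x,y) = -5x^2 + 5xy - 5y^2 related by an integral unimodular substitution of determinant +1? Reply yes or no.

D₁ = -75, D₂ = -75
f: translate: b→5 (≡-5 mod 10), so (5,-5,5)→(5,5,5)
f: reduced (well bottom): (5,5,5) with a≤c, −a<b≤a
g is negative-definite; reduce −g:
−g: translate: b→5 (≡-5 mod 10), so (5,-5,5)→(5,5,5)
−g: reduced (well bottom): (5,5,5) with a≤c, −a<b≤a
flip sign back: reduced form of g is (-5,-5,-5)
reduced forms (5, 5, 5) vs (-5, -5, -5) ⇒ inequivalent

no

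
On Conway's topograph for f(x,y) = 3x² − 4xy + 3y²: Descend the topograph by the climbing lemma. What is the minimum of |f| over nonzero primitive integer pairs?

translate: b→2 (≡-4 mod 6), so (3,-4,3)→(3,2,2)
flip: (3,2,2)→(2,-2,3)
translate: b→2 (≡-2 mod 4), so (2,-2,3)→(2,2,3)
reduced (well bottom): (2,2,3) with a≤c, −a<b≤a
well minimum = a = 2

2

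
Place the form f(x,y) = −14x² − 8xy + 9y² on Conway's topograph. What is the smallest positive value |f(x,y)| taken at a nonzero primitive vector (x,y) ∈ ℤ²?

descent: ρ → (9,8,-14)  [lands on river]
river: ρ → (-14,20,3)
river: ρ → (3,22,-7)
river: ρ → (-7,20,6)
river: ρ → (6,16,-13)
river: ρ → (-13,10,9)
closes: descent 1, river 6
min |a| on river = 3

3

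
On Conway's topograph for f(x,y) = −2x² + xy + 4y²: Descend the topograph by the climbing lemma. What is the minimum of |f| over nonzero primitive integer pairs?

descent: ρ → (4,-1,-2)
descent: ρ → (-2,5,1)  [lands on river]
river: ρ → (1,5,-2)
river: ρ → (-2,3,3)
river: ρ → (3,3,-2)
closes: descent 2, river 4
min |a| on river = 1

1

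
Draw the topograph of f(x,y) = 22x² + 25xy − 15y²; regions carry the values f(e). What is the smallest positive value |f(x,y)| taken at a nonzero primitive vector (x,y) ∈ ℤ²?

river: ρ → (-15,35,12)
river: ρ → (12,37,-12)
river: ρ → (-12,35,15)
river: ρ → (15,25,-22)
river: ρ → (-22,19,18)
river: ρ → (18,17,-23)
river: ρ → (-23,29,12)
river: ρ → (12,43,-2)
river: ρ → (-2,41,33)
river: ρ → (33,25,-10)
river: ρ → (-10,35,18)
river: ρ → (18,37,-8)
river: ρ → (-8,43,3)
river: ρ → (3,41,-22)
river: ρ → (-22,3,22)
river: ρ → (22,41,-3)
river: ρ → (-3,43,8)
river: ρ → (8,37,-18)
river: ρ → (-18,35,10)
river: ρ → (10,25,-33)
river: ρ → (-33,41,2)
river: ρ → (2,43,-12)
river: ρ → (-12,29,23)
river: ρ → (23,17,-18)
river: ρ → (-18,19,22)
river: ρ → (22,25,-15)
closes: descent 0, river 26
min |a| on river = 2

2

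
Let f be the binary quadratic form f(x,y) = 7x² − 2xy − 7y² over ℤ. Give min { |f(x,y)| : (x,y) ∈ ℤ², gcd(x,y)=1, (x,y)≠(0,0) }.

descent: ρ → (-7,2,7)  [lands on river]
river: ρ → (7,12,-2)
river: ρ → (-2,12,7)
river: ρ → (7,2,-7)
river: ρ → (-7,12,2)
river: ρ → (2,12,-7)
closes: descent 1, river 6
min |a| on river = 2

2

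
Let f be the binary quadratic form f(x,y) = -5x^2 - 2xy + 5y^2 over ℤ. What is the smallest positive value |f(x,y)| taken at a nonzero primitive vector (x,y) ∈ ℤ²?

descent: ρ → (5,2,-5)  [lands on river]
river: ρ → (-5,8,2)
river: ρ → (2,8,-5)
river: ρ → (-5,2,5)
river: ρ → (5,8,-2)
river: ρ → (-2,8,5)
closes: descent 1, river 6
min |a| on river = 2

2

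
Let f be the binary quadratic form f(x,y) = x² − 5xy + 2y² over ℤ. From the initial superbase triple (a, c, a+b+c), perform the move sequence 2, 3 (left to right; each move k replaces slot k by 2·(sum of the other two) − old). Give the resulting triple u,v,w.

start (1,2,-2) = (f(1,0),f(0,1),f(1,1))
replace slot 2: 2·(1+(-2)) − 2 = -4 → (1,-4,-2)
replace slot 3: 2·(1+(-4)) − (-2) = -4 → (1,-4,-4)

1,-4,-4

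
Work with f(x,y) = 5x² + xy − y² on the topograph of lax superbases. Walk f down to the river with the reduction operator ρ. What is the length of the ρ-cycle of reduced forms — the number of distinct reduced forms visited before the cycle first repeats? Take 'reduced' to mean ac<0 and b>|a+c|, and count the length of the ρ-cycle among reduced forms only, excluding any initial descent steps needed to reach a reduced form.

D = 21, ⌊√D⌋ = 4
descent: ρ → (-1,3,3)  [lands on river]
river: ρ → (3,3,-1)
ρ-cycle length = 2 (tail of 1 descent step not counted)

2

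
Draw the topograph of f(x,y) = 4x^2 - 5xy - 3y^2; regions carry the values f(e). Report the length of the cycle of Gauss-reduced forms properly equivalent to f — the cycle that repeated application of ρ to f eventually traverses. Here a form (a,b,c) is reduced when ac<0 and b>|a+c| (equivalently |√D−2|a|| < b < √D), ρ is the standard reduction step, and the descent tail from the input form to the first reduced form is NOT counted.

D = 73, ⌊√D⌋ = 8
descent: ρ → (-3,5,4)  [lands on river]
river: ρ → (4,3,-4)
river: ρ → (-4,5,3)
river: ρ → (3,7,-2)
river: ρ → (-2,5,6)
river: ρ → (6,7,-1)
river: ρ → (-1,7,6)
river: ρ → (6,5,-2)
river: ρ → (-2,7,3)
river: ρ → (3,5,-4)
river: ρ → (-4,3,4)
river: ρ → (4,5,-3)
river: ρ → (-3,7,2)
river: ρ → (2,5,-6)
river: ρ → (-6,7,1)
river: ρ → (1,7,-6)
river: ρ → (-6,5,2)
river: ρ → (2,7,-3)
ρ-cycle length = 18 (tail of 1 descent step not counted)

18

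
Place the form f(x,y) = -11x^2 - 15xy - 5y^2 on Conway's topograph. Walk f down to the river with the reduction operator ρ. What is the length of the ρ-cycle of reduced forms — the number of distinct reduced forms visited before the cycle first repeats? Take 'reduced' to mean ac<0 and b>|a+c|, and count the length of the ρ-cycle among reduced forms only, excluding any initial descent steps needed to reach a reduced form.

D = 5, ⌊√D⌋ = 2
descent: ρ → (-5,5,-1)
descent: ρ → (-1,1,1)  [lands on river]
river: ρ → (1,1,-1)
ρ-cycle length = 2 (tail of 2 descent steps not counted)

2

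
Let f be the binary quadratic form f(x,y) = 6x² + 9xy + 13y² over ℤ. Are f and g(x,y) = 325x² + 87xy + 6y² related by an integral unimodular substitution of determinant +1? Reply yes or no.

D₁ = -231, D₂ = -231
f: translate: b→-3 (≡9 mod 12), so (6,9,13)→(6,-3,10)
f: reduced (well bottom): (6,-3,10) with a≤c, −a<b≤a
g: flip: (325,87,6)→(6,-87,325)
g: translate: b→-3 (≡-87 mod 12), so (6,-87,325)→(6,-3,10)
g: reduced (well bottom): (6,-3,10) with a≤c, −a<b≤a
reduced forms (6, -3, 10) vs (6, -3, 10) ⇒ equivalent

yes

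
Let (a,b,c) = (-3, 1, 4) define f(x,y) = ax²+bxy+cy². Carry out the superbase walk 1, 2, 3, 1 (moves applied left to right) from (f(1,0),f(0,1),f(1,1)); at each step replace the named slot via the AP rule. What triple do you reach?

start (-3,4,2) = (f(1,0),f(0,1),f(1,1))
replace slot 1: 2·(4+2) − (-3) = 15 → (15,4,2)
replace slot 2: 2·(15+2) − 4 = 30 → (15,30,2)
replace slot 3: 2·(15+30) − 2 = 88 → (15,30,88)
replace slot 1: 2·(30+88) − 15 = 221 → (221,30,88)

221,30,88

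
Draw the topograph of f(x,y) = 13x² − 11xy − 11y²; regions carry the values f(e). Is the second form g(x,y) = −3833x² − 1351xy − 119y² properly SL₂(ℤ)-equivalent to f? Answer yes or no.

D₁ = 693, D₂ = 693
river cycle of f (length 6): (-11, 11, 13), (13, 15, -9), (-9, 21, 7), (7, 21, -9), (-9, 15, 13), (13, 11, -11)
river cycle of g (length 6): (-11, 11, 13), (13, 15, -9), (-9, 21, 7), (7, 21, -9), (-9, 15, 13), (13, 11, -11)
cycles coincide ⇒ equivalent

yes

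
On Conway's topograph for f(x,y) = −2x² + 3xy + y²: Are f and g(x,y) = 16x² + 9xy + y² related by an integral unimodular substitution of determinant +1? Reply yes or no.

D₁ = 17, D₂ = 17
river cycle of f (length 6): (1, 3, -2), (-2, 1, 2), (2, 3, -1), (-1, 3, 2), (2, 1, -2), (-2, 3, 1)
river cycle of g (length 6): (1, 3, -2), (-2, 1, 2), (2, 3, -1), (-1, 3, 2), (2, 1, -2), (-2, 3, 1)
cycles coincide ⇒ equivalent

yes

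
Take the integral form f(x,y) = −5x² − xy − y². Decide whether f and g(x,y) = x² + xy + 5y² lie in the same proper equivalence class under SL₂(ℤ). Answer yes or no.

D₁ = -19, D₂ = -19
f is negative-definite; reduce −f:
−f: flip: (5,1,1)→(1,-1,5)
−f: translate: b→1 (≡-1 mod 2), so (1,-1,5)→(1,1,5)
−f: reduced (well bottom): (1,1,5) with a≤c, −a<b≤a
flip sign back: reduced form of f is (-1,-1,-5)
g: reduced (well bottom): (1,1,5) with a≤c, −a<b≤a
reduced forms (-1, -1, -5) vs (1, 1, 5) ⇒ inequivalent

no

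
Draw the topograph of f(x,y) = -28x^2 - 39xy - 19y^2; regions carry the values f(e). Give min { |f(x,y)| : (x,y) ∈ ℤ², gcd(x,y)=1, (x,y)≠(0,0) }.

translate: b→-17 (≡39 mod 56), so (28,39,19)→(28,-17,8)
flip: (28,-17,8)→(8,17,28)
translate: b→1 (≡17 mod 16), so (8,17,28)→(8,1,19)
reduced (well bottom): (8,1,19) with a≤c, −a<b≤a
well minimum |f| = |-8| = 8 (negative-definite)

8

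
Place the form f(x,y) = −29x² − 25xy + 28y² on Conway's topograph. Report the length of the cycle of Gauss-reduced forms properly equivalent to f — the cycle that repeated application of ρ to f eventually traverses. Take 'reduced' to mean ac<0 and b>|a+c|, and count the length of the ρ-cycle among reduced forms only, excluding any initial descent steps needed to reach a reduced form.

D = 3873, ⌊√D⌋ = 62
descent: ρ → (28,25,-29)  [lands on river]
river: ρ → (-29,33,24)
river: ρ → (24,15,-38)
river: ρ → (-38,61,1)
river: ρ → (1,61,-38)
river: ρ → (-38,15,24)
river: ρ → (24,33,-29)
river: ρ → (-29,25,28)
river: ρ → (28,31,-26)
river: ρ → (-26,21,33)
river: ρ → (33,45,-14)
river: ρ → (-14,39,42)
river: ρ → (42,45,-11)
river: ρ → (-11,43,46)
river: ρ → (46,49,-8)
river: ρ → (-8,47,52)
river: ρ → (52,57,-3)
river: ρ → (-3,57,52)
river: ρ → (52,47,-8)
river: ρ → (-8,49,46)
river: ρ → (46,43,-11)
river: ρ → (-11,45,42)
river: ρ → (42,39,-14)
river: ρ → (-14,45,33)
river: ρ → (33,21,-26)
river: ρ → (-26,31,28)
ρ-cycle length = 26 (tail of 1 descent step not counted)

26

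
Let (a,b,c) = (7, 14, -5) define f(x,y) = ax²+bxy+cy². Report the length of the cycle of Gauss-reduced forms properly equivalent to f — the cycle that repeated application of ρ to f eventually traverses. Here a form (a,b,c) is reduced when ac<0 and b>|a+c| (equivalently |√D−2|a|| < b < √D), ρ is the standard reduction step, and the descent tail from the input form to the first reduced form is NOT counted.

D = 336, ⌊√D⌋ = 18
river: ρ → (-5,16,4)
river: ρ → (4,16,-5)
river: ρ → (-5,14,7)
river: ρ → (7,14,-5)
ρ-cycle length = 4 (tail of 0 descent steps not counted)

4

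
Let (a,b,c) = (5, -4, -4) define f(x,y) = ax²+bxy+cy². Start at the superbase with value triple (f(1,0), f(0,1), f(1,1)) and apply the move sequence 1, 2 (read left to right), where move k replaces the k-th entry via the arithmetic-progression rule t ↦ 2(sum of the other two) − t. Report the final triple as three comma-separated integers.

start (5,-4,-3) = (f(1,0),f(0,1),f(1,1))
replace slot 1: 2·((-4)+(-3)) − 5 = -19 → (-19,-4,-3)
replace slot 2: 2·((-19)+(-3)) − (-4) = -40 → (-19,-40,-3)

-19,-40,-3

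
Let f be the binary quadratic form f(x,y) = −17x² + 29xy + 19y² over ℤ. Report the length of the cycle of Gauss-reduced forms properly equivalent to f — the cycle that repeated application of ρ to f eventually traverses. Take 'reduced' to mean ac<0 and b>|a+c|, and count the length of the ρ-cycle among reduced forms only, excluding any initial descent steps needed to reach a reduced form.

D = 2133, ⌊√D⌋ = 46
river: ρ → (19,9,-27)
river: ρ → (-27,45,1)
river: ρ → (1,45,-27)
river: ρ → (-27,9,19)
river: ρ → (19,29,-17)
river: ρ → (-17,39,9)
river: ρ → (9,33,-29)
river: ρ → (-29,25,13)
river: ρ → (13,27,-27)
river: ρ → (-27,27,13)
river: ρ → (13,25,-29)
river: ρ → (-29,33,9)
river: ρ → (9,39,-17)
river: ρ → (-17,29,19)
ρ-cycle length = 14 (tail of 0 descent steps not counted)

14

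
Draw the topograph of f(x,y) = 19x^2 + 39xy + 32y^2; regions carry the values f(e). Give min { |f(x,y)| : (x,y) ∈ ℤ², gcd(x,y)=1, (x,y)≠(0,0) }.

translate: b→1 (≡39 mod 38), so (19,39,32)→(19,1,12)
flip: (19,1,12)→(12,-1,19)
reduced (well bottom): (12,-1,19) with a≤c, −a<b≤a
well minimum = a = 12

12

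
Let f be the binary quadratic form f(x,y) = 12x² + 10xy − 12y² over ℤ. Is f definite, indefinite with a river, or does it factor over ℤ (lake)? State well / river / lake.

D = b²−4ac = 10² − 4·12·(-12) = 676
D = 26² is a perfect square ⇒ form factors over ℤ ⇒ lakes

lake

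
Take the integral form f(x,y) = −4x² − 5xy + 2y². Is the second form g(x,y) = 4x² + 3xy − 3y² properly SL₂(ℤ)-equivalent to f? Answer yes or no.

D₁ = 57, D₂ = 57
river cycle of f (length 6): (2, 5, -4), (-4, 3, 3), (3, 3, -4), (-4, 5, 2), (2, 7, -1), (-1, 7, 2)
river cycle of g (length 6): (-3, 3, 4), (4, 5, -2), (-2, 7, 1), (1, 7, -2), (-2, 5, 4), (4, 3, -3)
cycles differ ⇒ inequivalent

no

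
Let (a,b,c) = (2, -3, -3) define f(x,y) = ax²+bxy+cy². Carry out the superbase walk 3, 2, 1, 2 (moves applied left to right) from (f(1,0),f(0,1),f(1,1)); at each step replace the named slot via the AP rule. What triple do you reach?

start (2,-3,-4) = (f(1,0),f(0,1),f(1,1))
replace slot 3: 2·(2+(-3)) − (-4) = 2 → (2,-3,2)
replace slot 2: 2·(2+2) − (-3) = 11 → (2,11,2)
replace slot 1: 2·(11+2) − 2 = 24 → (24,11,2)
replace slot 2: 2·(24+2) − 11 = 41 → (24,41,2)

24,41,2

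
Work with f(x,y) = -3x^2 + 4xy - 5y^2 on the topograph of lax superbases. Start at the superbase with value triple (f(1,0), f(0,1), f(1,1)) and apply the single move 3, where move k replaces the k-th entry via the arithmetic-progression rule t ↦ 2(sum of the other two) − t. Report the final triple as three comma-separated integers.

start (-3,-5,-4) = (f(1,0),f(0,1),f(1,1))
replace slot 3: 2·((-3)+(-5)) − (-4) = -12 → (-3,-5,-12)

-3,-5,-12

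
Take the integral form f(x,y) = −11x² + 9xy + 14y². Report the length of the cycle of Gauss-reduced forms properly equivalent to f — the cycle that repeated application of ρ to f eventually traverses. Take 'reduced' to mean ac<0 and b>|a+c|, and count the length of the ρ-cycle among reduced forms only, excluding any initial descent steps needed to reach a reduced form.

D = 697, ⌊√D⌋ = 26
river: ρ → (14,19,-6)
river: ρ → (-6,17,17)
river: ρ → (17,17,-6)
river: ρ → (-6,19,14)
river: ρ → (14,9,-11)
river: ρ → (-11,13,12)
river: ρ → (12,11,-12)
river: ρ → (-12,13,11)
river: ρ → (11,9,-14)
river: ρ → (-14,19,6)
river: ρ → (6,17,-17)
river: ρ → (-17,17,6)
river: ρ → (6,19,-14)
river: ρ → (-14,9,11)
river: ρ → (11,13,-12)
river: ρ → (-12,11,12)
river: ρ → (12,13,-11)
river: ρ → (-11,9,14)
ρ-cycle length = 18 (tail of 0 descent steps not counted)

18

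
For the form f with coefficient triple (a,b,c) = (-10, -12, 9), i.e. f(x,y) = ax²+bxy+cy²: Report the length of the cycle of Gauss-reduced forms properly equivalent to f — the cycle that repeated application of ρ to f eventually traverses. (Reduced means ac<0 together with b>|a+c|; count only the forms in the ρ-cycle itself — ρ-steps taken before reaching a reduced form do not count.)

D = 504, ⌊√D⌋ = 22
descent: ρ → (9,12,-10)  [lands on river]
river: ρ → (-10,8,11)
river: ρ → (11,14,-7)
river: ρ → (-7,14,11)
river: ρ → (11,8,-10)
river: ρ → (-10,12,9)
river: ρ → (9,6,-13)
river: ρ → (-13,20,2)
river: ρ → (2,20,-13)
river: ρ → (-13,6,9)
ρ-cycle length = 10 (tail of 1 descent step not counted)

10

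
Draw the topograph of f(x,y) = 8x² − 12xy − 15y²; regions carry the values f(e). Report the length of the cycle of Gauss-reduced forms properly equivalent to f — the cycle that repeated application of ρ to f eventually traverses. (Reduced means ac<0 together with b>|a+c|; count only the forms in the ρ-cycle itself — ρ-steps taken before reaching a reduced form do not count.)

D = 624, ⌊√D⌋ = 24
descent: ρ → (-15,12,8)  [lands on river]
river: ρ → (8,20,-7)
river: ρ → (-7,22,5)
river: ρ → (5,18,-15)
ρ-cycle length = 4 (tail of 1 descent step not counted)

4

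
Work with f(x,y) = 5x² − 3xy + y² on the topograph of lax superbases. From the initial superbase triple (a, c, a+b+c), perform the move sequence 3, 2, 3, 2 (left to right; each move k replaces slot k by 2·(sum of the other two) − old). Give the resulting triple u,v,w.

start (5,1,3) = (f(1,0),f(0,1),f(1,1))
replace slot 3: 2·(5+1) − 3 = 9 → (5,1,9)
replace slot 2: 2·(5+9) − 1 = 27 → (5,27,9)
replace slot 3: 2·(5+27) − 9 = 55 → (5,27,55)
replace slot 2: 2·(5+55) − 27 = 93 → (5,93,55)

5,93,55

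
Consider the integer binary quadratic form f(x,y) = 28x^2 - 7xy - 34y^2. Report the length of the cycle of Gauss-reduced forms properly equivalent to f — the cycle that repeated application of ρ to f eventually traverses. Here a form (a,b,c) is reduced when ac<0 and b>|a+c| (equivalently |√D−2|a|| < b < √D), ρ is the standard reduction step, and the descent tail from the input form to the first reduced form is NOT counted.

D = 3857, ⌊√D⌋ = 62
descent: ρ → (-34,7,28)  [lands on river]
river: ρ → (28,49,-13)
river: ρ → (-13,55,16)
river: ρ → (16,41,-34)
river: ρ → (-34,27,23)
river: ρ → (23,19,-38)
river: ρ → (-38,57,4)
river: ρ → (4,55,-52)
river: ρ → (-52,49,7)
river: ρ → (7,49,-52)
river: ρ → (-52,55,4)
river: ρ → (4,57,-38)
river: ρ → (-38,19,23)
river: ρ → (23,27,-34)
river: ρ → (-34,41,16)
river: ρ → (16,55,-13)
river: ρ → (-13,49,28)
river: ρ → (28,7,-34)
river: ρ → (-34,61,1)
river: ρ → (1,61,-34)
ρ-cycle length = 20 (tail of 1 descent step not counted)

20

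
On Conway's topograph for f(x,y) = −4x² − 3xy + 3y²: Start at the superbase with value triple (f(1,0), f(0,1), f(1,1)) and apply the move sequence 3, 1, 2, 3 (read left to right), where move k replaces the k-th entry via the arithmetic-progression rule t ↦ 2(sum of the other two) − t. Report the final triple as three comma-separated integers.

start (-4,3,-4) = (f(1,0),f(0,1),f(1,1))
replace slot 3: 2·((-4)+3) − (-4) = 2 → (-4,3,2)
replace slot 1: 2·(3+2) − (-4) = 14 → (14,3,2)
replace slot 2: 2·(14+2) − 3 = 29 → (14,29,2)
replace slot 3: 2·(14+29) − 2 = 84 → (14,29,84)

14,29,84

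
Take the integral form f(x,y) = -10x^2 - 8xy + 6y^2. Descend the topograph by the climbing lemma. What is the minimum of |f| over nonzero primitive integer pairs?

descent: ρ → (6,8,-10)  [lands on river]
river: ρ → (-10,12,4)
river: ρ → (4,12,-10)
river: ρ → (-10,8,6)
river: ρ → (6,16,-2)
river: ρ → (-2,16,6)
closes: descent 1, river 6
min |a| on river = 2

2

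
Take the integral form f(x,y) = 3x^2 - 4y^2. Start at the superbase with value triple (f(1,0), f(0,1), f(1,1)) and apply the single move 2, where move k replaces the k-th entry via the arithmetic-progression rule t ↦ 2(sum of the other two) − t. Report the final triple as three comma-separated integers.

start (3,-4,-1) = (f(1,0),f(0,1),f(1,1))
replace slot 2: 2·(3+(-1)) − (-4) = 8 → (3,8,-1)

3,8,-1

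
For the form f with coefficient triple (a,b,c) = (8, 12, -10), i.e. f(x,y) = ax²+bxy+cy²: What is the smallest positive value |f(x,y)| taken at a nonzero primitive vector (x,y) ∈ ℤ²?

river: ρ → (-10,8,10)
river: ρ → (10,12,-8)
river: ρ → (-8,20,2)
river: ρ → (2,20,-8)
river: ρ → (-8,12,10)
river: ρ → (10,8,-10)
river: ρ → (-10,12,8)
river: ρ → (8,20,-2)
river: ρ → (-2,20,8)
river: ρ → (8,12,-10)
closes: descent 0, river 10
min |a| on river = 2

2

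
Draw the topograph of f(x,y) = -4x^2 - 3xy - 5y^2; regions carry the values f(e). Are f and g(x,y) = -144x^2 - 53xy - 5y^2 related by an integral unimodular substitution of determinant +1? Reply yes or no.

D₁ = -71, D₂ = -71
f is negative-definite; reduce −f:
−f: reduced (well bottom): (4,3,5) with a≤c, −a<b≤a
flip sign back: reduced form of f is (-4,-3,-5)
g is negative-definite; reduce −g:
−g: flip: (144,53,5)→(5,-53,144)
−g: translate: b→-3 (≡-53 mod 10), so (5,-53,144)→(5,-3,4)
−g: flip: (5,-3,4)→(4,3,5)
−g: reduced (well bottom): (4,3,5) with a≤c, −a<b≤a
flip sign back: reduced form of g is (-4,-3,-5)
reduced forms (-4, -3, -5) vs (-4, -3, -5) ⇒ equivalent

yes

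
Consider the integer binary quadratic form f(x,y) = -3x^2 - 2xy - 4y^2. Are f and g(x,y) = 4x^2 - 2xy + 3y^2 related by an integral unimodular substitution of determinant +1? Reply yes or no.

D₁ = -44, D₂ = -44
f is negative-definite; reduce −f:
−f: reduced (well bottom): (3,2,4) with a≤c, −a<b≤a
flip sign back: reduced form of f is (-3,-2,-4)
g: flip: (4,-2,3)→(3,2,4)
g: reduced (well bottom): (3,2,4) with a≤c, −a<b≤a
reduced forms (-3, -2, -4) vs (3, 2, 4) ⇒ inequivalent

no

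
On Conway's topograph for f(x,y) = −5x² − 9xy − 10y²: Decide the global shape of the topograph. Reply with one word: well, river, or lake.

D = b²−4ac = (-9)² − 4·(-5)·(-10) = -119
D < 0 ⇒ definite ⇒ every region one sign ⇒ single well

well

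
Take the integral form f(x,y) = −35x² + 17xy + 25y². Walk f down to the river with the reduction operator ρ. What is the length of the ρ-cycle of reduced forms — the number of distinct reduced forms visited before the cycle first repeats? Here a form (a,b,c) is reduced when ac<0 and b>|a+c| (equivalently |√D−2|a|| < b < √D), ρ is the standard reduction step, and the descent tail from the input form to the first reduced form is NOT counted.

D = 3789, ⌊√D⌋ = 61
river: ρ → (25,33,-27)
river: ρ → (-27,21,31)
river: ρ → (31,41,-17)
river: ρ → (-17,61,1)
river: ρ → (1,61,-17)
river: ρ → (-17,41,31)
river: ρ → (31,21,-27)
river: ρ → (-27,33,25)
river: ρ → (25,17,-35)
river: ρ → (-35,53,7)
river: ρ → (7,59,-11)
river: ρ → (-11,51,27)
river: ρ → (27,57,-5)
river: ρ → (-5,53,49)
river: ρ → (49,45,-9)
river: ρ → (-9,45,49)
river: ρ → (49,53,-5)
river: ρ → (-5,57,27)
river: ρ → (27,51,-11)
river: ρ → (-11,59,7)
river: ρ → (7,53,-35)
river: ρ → (-35,17,25)
ρ-cycle length = 22 (tail of 0 descent steps not counted)

22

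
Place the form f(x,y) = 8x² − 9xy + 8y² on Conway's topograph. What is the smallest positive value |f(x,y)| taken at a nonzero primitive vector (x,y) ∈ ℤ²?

translate: b→7 (≡-9 mod 16), so (8,-9,8)→(8,7,7)
flip: (8,7,7)→(7,-7,8)
translate: b→7 (≡-7 mod 14), so (7,-7,8)→(7,7,8)
reduced (well bottom): (7,7,8) with a≤c, −a<b≤a
well minimum = a = 7

7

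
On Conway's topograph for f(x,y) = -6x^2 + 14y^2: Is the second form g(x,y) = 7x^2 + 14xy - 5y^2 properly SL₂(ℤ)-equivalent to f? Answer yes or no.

D₁ = 336, D₂ = 336
river cycle of f (length 6): (-6, 12, 8), (8, 4, -10), (-10, 16, 2), (2, 16, -10), (-10, 4, 8), (8, 12, -6)
river cycle of g (length 4): (-5, 16, 4), (4, 16, -5), (-5, 14, 7), (7, 14, -5)
cycles differ ⇒ inequivalent

no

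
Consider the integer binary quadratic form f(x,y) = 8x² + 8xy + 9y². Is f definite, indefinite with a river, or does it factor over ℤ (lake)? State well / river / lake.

D = b²−4ac = 8² − 4·8·9 = -224
D < 0 ⇒ definite ⇒ every region one sign ⇒ single well

well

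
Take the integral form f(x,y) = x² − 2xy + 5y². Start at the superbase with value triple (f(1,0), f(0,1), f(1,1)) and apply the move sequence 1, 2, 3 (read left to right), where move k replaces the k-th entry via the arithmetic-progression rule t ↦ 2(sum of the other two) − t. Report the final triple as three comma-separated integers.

start (1,5,4) = (f(1,0),f(0,1),f(1,1))
replace slot 1: 2·(5+4) − 1 = 17 → (17,5,4)
replace slot 2: 2·(17+4) − 5 = 37 → (17,37,4)
replace slot 3: 2·(17+37) − 4 = 104 → (17,37,104)

17,37,104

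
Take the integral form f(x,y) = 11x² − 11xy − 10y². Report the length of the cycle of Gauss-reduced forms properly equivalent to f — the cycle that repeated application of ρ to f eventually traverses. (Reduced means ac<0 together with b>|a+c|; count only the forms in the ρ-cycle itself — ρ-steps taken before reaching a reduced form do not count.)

D = 561, ⌊√D⌋ = 23
descent: ρ → (-10,11,11)  [lands on river]
river: ρ → (11,11,-10)
river: ρ → (-10,9,12)
river: ρ → (12,15,-7)
river: ρ → (-7,13,14)
river: ρ → (14,15,-6)
river: ρ → (-6,21,5)
river: ρ → (5,19,-10)
river: ρ → (-10,21,3)
river: ρ → (3,21,-10)
river: ρ → (-10,19,5)
river: ρ → (5,21,-6)
river: ρ → (-6,15,14)
river: ρ → (14,13,-7)
river: ρ → (-7,15,12)
river: ρ → (12,9,-10)
ρ-cycle length = 16 (tail of 1 descent step not counted)

16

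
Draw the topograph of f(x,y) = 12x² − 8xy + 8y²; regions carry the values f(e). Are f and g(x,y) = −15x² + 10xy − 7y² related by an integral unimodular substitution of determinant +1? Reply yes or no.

D₁ = -320, D₂ = -320
f: flip: (12,-8,8)→(8,8,12)
f: reduced (well bottom): (8,8,12) with a≤c, −a<b≤a
g is negative-definite; reduce −g:
−g: flip: (15,-10,7)→(7,10,15)
−g: translate: b→-4 (≡10 mod 14), so (7,10,15)→(7,-4,12)
−g: reduced (well bottom): (7,-4,12) with a≤c, −a<b≤a
flip sign back: reduced form of g is (-7,4,-12)
reduced forms (8, 8, 12) vs (-7, 4, -12) ⇒ inequivalent

no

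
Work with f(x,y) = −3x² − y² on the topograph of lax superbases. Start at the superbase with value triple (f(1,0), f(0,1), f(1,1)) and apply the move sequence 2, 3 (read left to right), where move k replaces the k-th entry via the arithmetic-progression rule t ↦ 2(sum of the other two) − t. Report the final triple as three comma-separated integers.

start (-3,-1,-4) = (f(1,0),f(0,1),f(1,1))
replace slot 2: 2·((-3)+(-4)) − (-1) = -13 → (-3,-13,-4)
replace slot 3: 2·((-3)+(-13)) − (-4) = -28 → (-3,-13,-28)

-3,-13,-28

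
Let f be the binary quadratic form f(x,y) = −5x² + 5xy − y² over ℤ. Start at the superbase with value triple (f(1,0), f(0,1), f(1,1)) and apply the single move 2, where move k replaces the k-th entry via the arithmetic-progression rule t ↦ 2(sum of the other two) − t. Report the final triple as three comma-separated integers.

start (-5,-1,-1) = (f(1,0),f(0,1),f(1,1))
replace slot 2: 2·((-5)+(-1)) − (-1) = -11 → (-5,-11,-1)

-5,-11,-1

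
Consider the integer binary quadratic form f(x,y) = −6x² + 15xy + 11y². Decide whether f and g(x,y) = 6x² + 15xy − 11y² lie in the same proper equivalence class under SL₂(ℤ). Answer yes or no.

D₁ = 489, D₂ = 489
river cycle of f (length 22): (11, 7, -10), (-10, 13, 8), (8, 19, -4), (-4, 21, 3), (3, 21, -4), (-4, 19, 8), (8, 13, -10), (-10, 7, 11), (11, 15, -6), (-6, 21, 2), … (12 more)
river cycle of g (length 22): (-11, 7, 10), (10, 13, -8), (-8, 19, 4), (4, 21, -3), (-3, 21, 4), (4, 19, -8), (-8, 13, 10), (10, 7, -11), (-11, 15, 6), (6, 21, -2), … (12 more)
cycles differ ⇒ inequivalent

no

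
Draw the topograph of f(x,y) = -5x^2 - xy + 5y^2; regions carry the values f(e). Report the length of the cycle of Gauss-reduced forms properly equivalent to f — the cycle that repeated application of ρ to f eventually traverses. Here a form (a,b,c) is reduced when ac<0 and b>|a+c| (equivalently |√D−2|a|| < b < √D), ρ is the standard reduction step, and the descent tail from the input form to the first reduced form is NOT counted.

D = 101, ⌊√D⌋ = 10
descent: ρ → (5,1,-5)  [lands on river]
river: ρ → (-5,9,1)
river: ρ → (1,9,-5)
river: ρ → (-5,1,5)
river: ρ → (5,9,-1)
river: ρ → (-1,9,5)
ρ-cycle length = 6 (tail of 1 descent step not counted)

6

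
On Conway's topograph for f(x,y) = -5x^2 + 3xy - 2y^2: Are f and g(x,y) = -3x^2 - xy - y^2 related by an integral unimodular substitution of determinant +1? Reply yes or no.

D₁ = -31, D₂ = -11
discriminants differ ⇒ not SL₂(ℤ)-equivalent

no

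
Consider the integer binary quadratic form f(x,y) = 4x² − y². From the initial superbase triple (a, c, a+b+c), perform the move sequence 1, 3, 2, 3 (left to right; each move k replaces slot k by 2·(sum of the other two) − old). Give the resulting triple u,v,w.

start (4,-1,3) = (f(1,0),f(0,1),f(1,1))
replace slot 1: 2·((-1)+3) − 4 = 0 → (0,-1,3)
replace slot 3: 2·(0+(-1)) − 3 = -5 → (0,-1,-5)
replace slot 2: 2·(0+(-5)) − (-1) = -9 → (0,-9,-5)
replace slot 3: 2·(0+(-9)) − (-5) = -13 → (0,-9,-13)

0,-9,-13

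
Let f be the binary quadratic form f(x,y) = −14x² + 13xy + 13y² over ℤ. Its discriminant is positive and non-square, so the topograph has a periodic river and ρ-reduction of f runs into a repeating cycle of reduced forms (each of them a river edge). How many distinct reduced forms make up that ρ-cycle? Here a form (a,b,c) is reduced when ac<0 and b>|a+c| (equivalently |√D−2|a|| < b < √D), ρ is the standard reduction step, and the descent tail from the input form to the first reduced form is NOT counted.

D = 897, ⌊√D⌋ = 29
river: ρ → (13,13,-14)
river: ρ → (-14,15,12)
river: ρ → (12,9,-17)
river: ρ → (-17,25,4)
river: ρ → (4,23,-23)
river: ρ → (-23,23,4)
river: ρ → (4,25,-17)
river: ρ → (-17,9,12)
river: ρ → (12,15,-14)
river: ρ → (-14,13,13)
ρ-cycle length = 10 (tail of 0 descent steps not counted)

10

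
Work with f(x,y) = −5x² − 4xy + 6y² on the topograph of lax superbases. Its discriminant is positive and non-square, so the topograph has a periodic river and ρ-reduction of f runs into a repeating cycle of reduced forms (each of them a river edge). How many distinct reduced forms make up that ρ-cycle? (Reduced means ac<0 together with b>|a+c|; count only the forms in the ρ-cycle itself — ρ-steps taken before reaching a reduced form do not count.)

D = 136, ⌊√D⌋ = 11
descent: ρ → (6,4,-5)  [lands on river]
river: ρ → (-5,6,5)
river: ρ → (5,4,-6)
river: ρ → (-6,8,3)
river: ρ → (3,10,-3)
river: ρ → (-3,8,6)
ρ-cycle length = 6 (tail of 1 descent step not counted)

6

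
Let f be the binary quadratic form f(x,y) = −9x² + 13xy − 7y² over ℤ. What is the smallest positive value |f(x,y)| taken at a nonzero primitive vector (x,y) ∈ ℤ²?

translate: b→5 (≡-13 mod 18), so (9,-13,7)→(9,5,3)
flip: (9,5,3)→(3,-5,9)
translate: b→1 (≡-5 mod 6), so (3,-5,9)→(3,1,7)
reduced (well bottom): (3,1,7) with a≤c, −a<b≤a
well minimum |f| = |-3| = 3 (negative-definite)

3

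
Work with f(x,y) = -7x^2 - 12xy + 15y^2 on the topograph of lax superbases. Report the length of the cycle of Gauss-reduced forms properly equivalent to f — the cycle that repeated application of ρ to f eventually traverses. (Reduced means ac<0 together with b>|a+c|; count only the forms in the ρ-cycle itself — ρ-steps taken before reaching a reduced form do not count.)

D = 564, ⌊√D⌋ = 23
descent: ρ → (15,12,-7)  [lands on river]
river: ρ → (-7,16,11)
river: ρ → (11,6,-12)
river: ρ → (-12,18,5)
river: ρ → (5,22,-4)
river: ρ → (-4,18,15)
ρ-cycle length = 6 (tail of 1 descent step not counted)

6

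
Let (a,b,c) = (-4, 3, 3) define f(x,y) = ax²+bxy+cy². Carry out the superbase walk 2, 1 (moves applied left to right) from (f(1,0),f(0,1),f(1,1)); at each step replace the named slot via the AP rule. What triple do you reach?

start (-4,3,2) = (f(1,0),f(0,1),f(1,1))
replace slot 2: 2·((-4)+2) − 3 = -7 → (-4,-7,2)
replace slot 1: 2·((-7)+2) − (-4) = -6 → (-6,-7,2)

-6,-7,2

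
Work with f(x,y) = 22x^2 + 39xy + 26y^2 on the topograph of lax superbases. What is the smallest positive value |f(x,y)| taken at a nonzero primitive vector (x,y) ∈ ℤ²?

translate: b→-5 (≡39 mod 44), so (22,39,26)→(22,-5,9)
flip: (22,-5,9)→(9,5,22)
reduced (well bottom): (9,5,22) with a≤c, −a<b≤a
well minimum = a = 9

9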